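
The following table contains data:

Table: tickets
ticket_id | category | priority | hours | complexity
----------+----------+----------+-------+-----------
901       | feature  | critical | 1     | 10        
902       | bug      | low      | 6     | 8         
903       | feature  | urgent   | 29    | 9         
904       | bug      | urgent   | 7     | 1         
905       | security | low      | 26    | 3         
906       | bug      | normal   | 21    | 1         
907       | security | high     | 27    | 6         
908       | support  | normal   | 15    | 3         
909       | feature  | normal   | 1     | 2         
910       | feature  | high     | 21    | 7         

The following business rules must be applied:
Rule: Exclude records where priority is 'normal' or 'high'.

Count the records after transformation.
5

Step 1: Count records to exclude
  - 3 (normal) + 2 (high) = 5 records
Step 2: Total records: 10
Step 3: Remaining = 10 - 5 = 5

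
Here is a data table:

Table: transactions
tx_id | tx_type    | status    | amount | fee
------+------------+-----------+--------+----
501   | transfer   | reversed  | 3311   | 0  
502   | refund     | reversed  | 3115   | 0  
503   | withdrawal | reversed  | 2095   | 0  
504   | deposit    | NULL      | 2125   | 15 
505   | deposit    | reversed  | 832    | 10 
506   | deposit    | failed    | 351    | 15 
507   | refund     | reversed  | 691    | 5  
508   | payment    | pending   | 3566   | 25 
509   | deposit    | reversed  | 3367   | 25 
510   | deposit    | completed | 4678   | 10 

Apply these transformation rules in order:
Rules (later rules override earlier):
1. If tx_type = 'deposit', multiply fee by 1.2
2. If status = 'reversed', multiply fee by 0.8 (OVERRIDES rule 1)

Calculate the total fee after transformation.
105.0

Step 1: Rule 2 takes priority for records with status = 'reversed'
  - 6 records: 40 × 0.8 = 32.0
Step 2: Rule 1 applies to remaining records with tx_type = 'deposit'
  - 3 records: 40 × 1.2 = 48.0
Step 3: Other records unchanged: 25
Step 4: Final sum = 32.0 + 48.0 + 25 = 105.0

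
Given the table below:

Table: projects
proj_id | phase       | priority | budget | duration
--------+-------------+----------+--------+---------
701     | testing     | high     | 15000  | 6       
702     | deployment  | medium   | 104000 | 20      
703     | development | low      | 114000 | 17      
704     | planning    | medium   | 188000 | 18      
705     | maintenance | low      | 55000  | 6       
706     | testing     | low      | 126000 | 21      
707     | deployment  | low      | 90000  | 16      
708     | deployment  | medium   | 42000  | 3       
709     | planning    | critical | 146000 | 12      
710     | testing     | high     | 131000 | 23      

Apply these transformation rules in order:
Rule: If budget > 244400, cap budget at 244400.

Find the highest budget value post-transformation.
188000

Step 1: Original maximum budget = 188000
Step 2: Check cap of 244400 against maximum
Step 3: No records exceed the cap (max 188000 <= cap 244400), so no capping applies
Step 4: Maximum after transformation = 188000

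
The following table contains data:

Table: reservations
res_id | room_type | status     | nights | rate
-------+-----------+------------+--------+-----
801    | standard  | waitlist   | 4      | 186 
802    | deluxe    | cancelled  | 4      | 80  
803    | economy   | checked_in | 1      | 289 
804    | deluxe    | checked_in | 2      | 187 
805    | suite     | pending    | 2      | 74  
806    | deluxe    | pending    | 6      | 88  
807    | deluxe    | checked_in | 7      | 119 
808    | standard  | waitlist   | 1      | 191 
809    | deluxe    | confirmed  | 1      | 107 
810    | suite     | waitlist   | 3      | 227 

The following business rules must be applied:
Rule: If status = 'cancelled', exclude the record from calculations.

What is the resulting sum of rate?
1468

Step 1: Identify records where status = 'cancelled'
Step 2: The excluded records sum to 80
Step 3: Original total rate = 1548
Step 4: Remaining total = 1548 - 80 = 1468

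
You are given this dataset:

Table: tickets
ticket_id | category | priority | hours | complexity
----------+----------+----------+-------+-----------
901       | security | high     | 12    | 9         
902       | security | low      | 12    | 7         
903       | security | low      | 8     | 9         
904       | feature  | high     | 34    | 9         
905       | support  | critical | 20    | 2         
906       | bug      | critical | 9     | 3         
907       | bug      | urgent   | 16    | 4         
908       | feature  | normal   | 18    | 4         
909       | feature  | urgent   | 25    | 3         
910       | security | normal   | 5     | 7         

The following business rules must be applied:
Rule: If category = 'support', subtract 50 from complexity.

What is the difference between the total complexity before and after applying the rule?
50

Step 1: Original sum of complexity = 57
Step 2: 1 records have category = 'support'
Step 3: Each affected record changes by -50
Step 4: Total change = 1 × -50 = -50
Step 5: New sum = 57 + -50 = 7
Step 6: Difference = |7 - 57| = 50
        (Sum decreased by 50)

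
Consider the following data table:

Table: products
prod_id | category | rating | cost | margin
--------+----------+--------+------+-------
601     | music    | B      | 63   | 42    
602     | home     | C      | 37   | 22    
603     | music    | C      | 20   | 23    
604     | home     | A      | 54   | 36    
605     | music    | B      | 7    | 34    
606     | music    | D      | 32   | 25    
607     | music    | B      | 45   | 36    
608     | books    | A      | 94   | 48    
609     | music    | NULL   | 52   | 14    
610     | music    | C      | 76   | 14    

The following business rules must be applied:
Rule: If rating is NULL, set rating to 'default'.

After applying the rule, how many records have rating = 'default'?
1

Step 1: Count records where rating IS NULL
Step 2: Found 1 records with NULL rating
Step 3: These records will have rating set to 'default'
Step 4: Records already having rating = 'default': 0
Step 5: Answer: 1 + 0 = 1 records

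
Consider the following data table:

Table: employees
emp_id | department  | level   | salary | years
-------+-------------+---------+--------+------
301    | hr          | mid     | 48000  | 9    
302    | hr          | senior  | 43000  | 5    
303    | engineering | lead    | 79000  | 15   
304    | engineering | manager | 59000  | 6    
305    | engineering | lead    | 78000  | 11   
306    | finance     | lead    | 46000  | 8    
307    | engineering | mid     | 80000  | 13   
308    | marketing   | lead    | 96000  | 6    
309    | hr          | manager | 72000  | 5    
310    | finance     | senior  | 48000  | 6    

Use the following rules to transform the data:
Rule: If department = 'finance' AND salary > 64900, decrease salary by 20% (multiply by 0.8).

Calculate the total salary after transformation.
649000

Step 1: Find records where department = 'finance' AND salary > 64900
Step 2: 0 records match, summing to 0
Step 3: After multiplier: 0 × 0.8 = 0.0
Step 4: Unaffected records sum: 649000
Step 5: Final sum = 0.0 + 649000 = 649000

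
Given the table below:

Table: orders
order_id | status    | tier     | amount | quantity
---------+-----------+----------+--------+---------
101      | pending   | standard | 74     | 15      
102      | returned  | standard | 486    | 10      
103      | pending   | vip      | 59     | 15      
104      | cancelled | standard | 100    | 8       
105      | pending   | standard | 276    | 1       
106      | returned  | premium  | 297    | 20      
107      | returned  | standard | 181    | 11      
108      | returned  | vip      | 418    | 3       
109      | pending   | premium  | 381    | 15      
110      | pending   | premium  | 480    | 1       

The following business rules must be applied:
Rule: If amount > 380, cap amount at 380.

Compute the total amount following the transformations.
2507

Step 1: 4 records have amount > 380
Step 2: These records originally summed to 1765
Step 3: After capping: 4 × 380 = 1520
Step 4: Unaffected records sum: 987
Step 5: Final sum = 1520 + 987 = 2507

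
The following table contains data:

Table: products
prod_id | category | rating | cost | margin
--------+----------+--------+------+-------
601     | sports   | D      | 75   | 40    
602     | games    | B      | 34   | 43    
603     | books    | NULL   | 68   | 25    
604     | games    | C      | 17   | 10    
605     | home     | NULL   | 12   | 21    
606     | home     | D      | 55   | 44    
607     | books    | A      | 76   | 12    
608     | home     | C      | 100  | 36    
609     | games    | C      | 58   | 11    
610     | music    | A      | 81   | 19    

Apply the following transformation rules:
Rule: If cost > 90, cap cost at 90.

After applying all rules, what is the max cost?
90

Step 1: Original maximum cost = 100
Step 2: Apply cap at 90
Step 3: 1 records had cost > 90 and were capped
Step 4: Maximum after transformation = 90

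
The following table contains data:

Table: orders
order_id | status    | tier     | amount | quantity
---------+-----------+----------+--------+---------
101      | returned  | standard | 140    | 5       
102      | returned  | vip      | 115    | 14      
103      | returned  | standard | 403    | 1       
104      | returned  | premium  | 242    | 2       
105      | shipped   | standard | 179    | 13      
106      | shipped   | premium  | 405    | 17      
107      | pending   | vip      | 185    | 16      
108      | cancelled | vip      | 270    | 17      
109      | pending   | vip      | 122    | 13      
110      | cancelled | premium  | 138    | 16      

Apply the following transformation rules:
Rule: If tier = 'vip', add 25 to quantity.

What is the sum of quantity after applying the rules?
214

Step 1: Count records where tier = 'vip': 4
Step 2: Total bonus added: 4 × 25 = 100
Step 3: Original sum of quantity: 114
Step 4: Final sum = 114 + 100 = 214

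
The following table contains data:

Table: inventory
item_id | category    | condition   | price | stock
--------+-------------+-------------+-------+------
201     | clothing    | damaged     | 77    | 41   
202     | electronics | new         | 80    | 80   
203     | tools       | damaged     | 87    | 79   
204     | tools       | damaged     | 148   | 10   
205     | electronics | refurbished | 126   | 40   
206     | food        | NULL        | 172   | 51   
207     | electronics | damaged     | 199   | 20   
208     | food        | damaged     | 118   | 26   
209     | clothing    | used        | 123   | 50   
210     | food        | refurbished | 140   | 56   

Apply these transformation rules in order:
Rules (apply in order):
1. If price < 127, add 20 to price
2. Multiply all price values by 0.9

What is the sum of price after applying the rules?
1251.0

Step 1: Apply Rule 1 - Add 20 to records with price < 127
  - 6 records affected: 611 + (6 × 20) = 731
  - Unaffected records: 659
  - Sum after Rule 1: 1390
Step 2: Apply Rule 2 - Multiply all by 0.9
  - 1390 × 0.9 = 1251.0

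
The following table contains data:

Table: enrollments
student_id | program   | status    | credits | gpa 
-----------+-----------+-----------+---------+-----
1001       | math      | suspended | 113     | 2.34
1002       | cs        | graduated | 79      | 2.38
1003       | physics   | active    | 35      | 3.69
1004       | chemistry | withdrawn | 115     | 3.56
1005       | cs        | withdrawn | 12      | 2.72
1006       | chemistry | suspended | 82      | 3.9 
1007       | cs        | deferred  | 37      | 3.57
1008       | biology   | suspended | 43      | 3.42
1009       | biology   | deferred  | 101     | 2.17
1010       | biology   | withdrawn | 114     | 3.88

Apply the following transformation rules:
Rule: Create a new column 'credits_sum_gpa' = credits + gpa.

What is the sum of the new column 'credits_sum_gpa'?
762.63

Step 1: For each record, compute credits + gpa
Example calculations:
  113 + 2.34 = 115.34
  79 + 2.38 = 81.38
  35 + 3.69 = 38.69
  ...
Step 2: Sum all derived values
Step 3: Total = 762.63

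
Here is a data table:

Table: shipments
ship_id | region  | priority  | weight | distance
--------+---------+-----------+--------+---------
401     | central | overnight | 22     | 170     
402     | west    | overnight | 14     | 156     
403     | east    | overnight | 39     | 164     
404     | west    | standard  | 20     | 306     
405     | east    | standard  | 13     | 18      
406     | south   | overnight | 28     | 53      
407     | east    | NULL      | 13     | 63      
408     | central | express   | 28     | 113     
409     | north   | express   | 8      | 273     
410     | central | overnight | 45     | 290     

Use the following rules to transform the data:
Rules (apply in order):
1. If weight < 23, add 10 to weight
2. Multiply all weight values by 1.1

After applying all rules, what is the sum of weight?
319.0

Step 1: Apply Rule 1 - Add 10 to records with weight < 23
  - 6 records affected: 90 + (6 × 10) = 150
  - Unaffected records: 140
  - Sum after Rule 1: 290
Step 2: Apply Rule 2 - Multiply all by 1.1
  - 290 × 1.1 = 319.0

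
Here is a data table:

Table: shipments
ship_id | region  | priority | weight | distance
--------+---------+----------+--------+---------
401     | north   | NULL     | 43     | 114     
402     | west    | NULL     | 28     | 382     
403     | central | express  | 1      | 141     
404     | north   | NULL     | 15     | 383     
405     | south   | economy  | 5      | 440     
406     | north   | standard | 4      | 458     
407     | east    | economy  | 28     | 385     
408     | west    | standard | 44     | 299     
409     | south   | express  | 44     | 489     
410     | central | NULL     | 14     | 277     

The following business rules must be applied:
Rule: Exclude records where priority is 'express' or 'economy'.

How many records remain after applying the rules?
6

Step 1: Count records to exclude
  - 2 (express) + 2 (economy) = 4 records
Step 2: Total records: 10
Step 3: Remaining = 10 - 4 = 6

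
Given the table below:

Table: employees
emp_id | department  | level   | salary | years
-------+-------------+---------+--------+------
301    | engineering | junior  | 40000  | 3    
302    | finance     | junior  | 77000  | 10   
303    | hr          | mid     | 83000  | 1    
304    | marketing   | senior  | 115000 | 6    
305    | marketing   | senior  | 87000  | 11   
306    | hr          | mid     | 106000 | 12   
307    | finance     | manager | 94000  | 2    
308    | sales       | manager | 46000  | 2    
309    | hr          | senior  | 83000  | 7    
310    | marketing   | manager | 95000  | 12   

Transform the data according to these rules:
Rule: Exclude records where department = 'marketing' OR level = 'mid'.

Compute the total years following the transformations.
24

Step 1: Find records where department = 'marketing' OR level = 'mid'
Step 2: 5 records match, summing to 42
Step 3: Original sum: 66
Step 4: Remaining sum = 66 - 42 = 24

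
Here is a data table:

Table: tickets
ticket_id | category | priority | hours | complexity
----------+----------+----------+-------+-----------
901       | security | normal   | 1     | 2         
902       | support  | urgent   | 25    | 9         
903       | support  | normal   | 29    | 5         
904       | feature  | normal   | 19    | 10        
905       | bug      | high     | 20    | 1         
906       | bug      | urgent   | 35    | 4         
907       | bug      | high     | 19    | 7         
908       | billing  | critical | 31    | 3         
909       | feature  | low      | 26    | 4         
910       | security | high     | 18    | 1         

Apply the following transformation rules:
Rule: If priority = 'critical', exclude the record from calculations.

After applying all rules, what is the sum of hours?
192

Step 1: Identify records where priority = 'critical'
Step 2: The excluded records sum to 31
Step 3: Original total hours = 223
Step 4: Remaining total = 223 - 31 = 192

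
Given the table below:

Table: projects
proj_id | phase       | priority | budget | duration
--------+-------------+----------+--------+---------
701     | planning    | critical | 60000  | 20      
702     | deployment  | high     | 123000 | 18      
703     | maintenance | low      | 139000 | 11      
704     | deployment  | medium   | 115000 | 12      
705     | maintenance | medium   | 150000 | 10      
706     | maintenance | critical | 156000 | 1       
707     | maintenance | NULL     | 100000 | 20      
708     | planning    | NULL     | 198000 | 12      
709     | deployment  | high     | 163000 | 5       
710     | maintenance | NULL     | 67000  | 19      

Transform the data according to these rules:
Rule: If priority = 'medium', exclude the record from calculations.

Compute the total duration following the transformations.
106

Step 1: Identify records where priority = 'medium'
Step 2: The excluded records sum to 22
Step 3: Original total duration = 128
Step 4: Remaining total = 128 - 22 = 106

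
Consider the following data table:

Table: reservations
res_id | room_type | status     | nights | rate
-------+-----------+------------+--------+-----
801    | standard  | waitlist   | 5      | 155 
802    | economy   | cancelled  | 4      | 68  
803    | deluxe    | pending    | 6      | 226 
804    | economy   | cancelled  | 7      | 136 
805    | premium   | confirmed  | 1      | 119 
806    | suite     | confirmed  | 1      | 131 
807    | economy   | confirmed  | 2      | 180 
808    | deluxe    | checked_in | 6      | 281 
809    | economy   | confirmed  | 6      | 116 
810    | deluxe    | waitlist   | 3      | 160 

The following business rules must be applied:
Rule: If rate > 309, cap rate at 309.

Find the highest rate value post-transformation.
281

Step 1: Original maximum rate = 281
Step 2: Check cap of 309 against maximum
Step 3: No records exceed the cap (max 281 <= cap 309), so no capping applies
Step 4: Maximum after transformation = 281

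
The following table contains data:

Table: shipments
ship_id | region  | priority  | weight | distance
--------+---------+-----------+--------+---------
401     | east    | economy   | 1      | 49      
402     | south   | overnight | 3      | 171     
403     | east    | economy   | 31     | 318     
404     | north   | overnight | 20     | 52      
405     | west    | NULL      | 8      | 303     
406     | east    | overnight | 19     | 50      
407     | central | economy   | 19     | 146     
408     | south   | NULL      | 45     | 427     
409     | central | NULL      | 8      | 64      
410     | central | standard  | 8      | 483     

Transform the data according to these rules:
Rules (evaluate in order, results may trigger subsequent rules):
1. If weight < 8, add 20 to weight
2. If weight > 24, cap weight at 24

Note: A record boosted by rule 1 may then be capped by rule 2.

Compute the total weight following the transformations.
174

Step 1: Apply rule 1 to records with weight < 8
  - 2 records get bonus of 20
  - Of these, 0 records then exceed 24 and get capped
Step 2: Apply rule 2 to records with weight > 24
  - 2 records (original) are capped
Step 3: Calculate final sum = 174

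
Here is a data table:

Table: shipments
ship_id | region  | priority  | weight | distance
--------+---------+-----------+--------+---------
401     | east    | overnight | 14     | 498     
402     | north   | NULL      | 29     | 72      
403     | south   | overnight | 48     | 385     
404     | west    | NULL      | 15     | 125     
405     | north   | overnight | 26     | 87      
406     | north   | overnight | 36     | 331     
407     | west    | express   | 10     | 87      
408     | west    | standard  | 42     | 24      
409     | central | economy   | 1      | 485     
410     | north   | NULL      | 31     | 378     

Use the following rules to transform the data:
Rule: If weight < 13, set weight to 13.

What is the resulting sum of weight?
267

Step 1: 2 records have weight < 13
Step 2: These records originally summed to 11
Step 3: After setting to minimum: 2 × 13 = 26
Step 4: Unaffected records sum: 241
Step 5: Final sum = 26 + 241 = 267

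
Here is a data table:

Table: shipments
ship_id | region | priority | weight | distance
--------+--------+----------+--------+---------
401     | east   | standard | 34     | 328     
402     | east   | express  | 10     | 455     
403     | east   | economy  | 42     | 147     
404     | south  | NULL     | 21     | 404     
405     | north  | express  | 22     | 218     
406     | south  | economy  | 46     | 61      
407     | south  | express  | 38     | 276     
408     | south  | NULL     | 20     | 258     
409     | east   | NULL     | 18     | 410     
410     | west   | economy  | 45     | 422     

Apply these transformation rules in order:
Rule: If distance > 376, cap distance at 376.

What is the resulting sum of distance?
2792

Step 1: 4 records have distance > 376
Step 2: These records originally summed to 1691
Step 3: After capping: 4 × 376 = 1504
Step 4: Unaffected records sum: 1288
Step 5: Final sum = 1504 + 1288 = 2792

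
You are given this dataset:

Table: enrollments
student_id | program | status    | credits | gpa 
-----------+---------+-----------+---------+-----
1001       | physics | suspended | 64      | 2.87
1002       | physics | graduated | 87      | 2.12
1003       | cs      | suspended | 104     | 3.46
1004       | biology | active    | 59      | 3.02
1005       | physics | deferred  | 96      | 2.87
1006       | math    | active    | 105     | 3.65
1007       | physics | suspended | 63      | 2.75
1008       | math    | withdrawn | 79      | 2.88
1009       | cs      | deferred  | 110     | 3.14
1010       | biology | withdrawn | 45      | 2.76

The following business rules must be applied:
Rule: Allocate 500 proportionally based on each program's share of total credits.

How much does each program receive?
biology: 64.04, cs: 131.77, math: 113.3, physics: 190.89

Step 1: Calculate total credits = 812
Step 2: Calculate each program's proportion:
  biology: 104/812 = 12.81% → 64.04
  cs: 214/812 = 26.35% → 131.77
  math: 184/812 = 22.66% → 113.3
  physics: 310/812 = 38.18% → 190.89
Step 3: Verify: sum of allocations ≈ 500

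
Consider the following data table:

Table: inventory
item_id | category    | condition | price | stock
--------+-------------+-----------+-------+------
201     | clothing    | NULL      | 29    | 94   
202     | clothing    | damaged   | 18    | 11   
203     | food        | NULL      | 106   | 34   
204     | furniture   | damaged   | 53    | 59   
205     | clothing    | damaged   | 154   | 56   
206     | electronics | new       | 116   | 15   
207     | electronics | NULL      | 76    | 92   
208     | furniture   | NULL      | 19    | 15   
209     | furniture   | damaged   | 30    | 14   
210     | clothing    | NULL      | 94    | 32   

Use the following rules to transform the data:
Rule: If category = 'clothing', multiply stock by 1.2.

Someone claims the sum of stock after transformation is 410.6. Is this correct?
No, the correct result is 460.6.

Step 1: Calculate the correct sum after transformation
Step 2: Apply multiplier 1.2 to records where category = 'clothing'
Step 3: Correct result = 460.6
Step 4: Claimed result = 410.6
Step 5: 460.6 ≠ 410.6
Conclusion: The claimed result is incorrect. The correct answer is 460.6.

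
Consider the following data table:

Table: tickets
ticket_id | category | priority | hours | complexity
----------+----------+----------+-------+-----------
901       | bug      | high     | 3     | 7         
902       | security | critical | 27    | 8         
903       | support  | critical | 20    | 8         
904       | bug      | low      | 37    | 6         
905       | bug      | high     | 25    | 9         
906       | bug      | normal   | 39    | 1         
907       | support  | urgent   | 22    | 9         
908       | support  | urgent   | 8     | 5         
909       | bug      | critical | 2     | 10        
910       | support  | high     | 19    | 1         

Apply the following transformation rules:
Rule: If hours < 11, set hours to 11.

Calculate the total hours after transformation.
222

Step 1: 3 records have hours < 11
Step 2: These records originally summed to 13
Step 3: After setting to minimum: 3 × 11 = 33
Step 4: Unaffected records sum: 189
Step 5: Final sum = 33 + 189 = 222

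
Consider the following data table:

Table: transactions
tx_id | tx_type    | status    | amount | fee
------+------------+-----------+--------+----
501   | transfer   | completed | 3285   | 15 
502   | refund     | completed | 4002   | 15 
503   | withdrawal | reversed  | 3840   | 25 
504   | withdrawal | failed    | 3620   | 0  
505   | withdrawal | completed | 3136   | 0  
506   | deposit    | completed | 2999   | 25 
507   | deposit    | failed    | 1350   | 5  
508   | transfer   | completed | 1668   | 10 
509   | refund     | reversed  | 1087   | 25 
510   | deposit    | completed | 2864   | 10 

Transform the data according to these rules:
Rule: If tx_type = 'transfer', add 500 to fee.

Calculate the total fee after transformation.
1130

Step 1: Count records where tx_type = 'transfer': 2
Step 2: Total bonus added: 2 × 500 = 1000
Step 3: Original sum of fee: 130
Step 4: Final sum = 130 + 1000 = 1130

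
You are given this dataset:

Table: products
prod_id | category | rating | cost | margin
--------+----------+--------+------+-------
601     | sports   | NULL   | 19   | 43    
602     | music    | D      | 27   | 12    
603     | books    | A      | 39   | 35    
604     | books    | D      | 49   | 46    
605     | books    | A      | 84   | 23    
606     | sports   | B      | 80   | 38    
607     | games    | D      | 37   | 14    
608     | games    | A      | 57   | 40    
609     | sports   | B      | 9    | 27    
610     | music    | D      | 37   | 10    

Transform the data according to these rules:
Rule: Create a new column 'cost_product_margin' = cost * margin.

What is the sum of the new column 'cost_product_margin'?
13143

Step 1: For each record, compute cost * margin
Example calculations:
  19 * 43 = 817
  27 * 12 = 324
  39 * 35 = 1365
  ...
Step 2: Sum all derived values
Step 3: Total = 13143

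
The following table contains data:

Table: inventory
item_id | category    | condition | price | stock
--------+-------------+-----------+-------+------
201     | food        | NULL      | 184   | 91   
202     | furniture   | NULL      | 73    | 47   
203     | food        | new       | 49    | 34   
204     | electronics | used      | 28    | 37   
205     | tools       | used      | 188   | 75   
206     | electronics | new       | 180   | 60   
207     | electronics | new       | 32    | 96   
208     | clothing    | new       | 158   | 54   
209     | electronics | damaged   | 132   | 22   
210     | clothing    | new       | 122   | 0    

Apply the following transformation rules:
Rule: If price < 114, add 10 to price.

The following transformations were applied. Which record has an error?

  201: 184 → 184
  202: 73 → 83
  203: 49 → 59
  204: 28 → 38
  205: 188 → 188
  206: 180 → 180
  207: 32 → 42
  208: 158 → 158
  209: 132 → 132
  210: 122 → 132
Record 210 has an error. The correct transformed value should be 122, not 132.

Step 1: Check each record against the rule
Step 2: Record 210 has price = 122
Step 3: Since 122 >= 114, the bonus should not have been applied
Step 4: Correct value = 122, but claimed value = 132
Conclusion: Record 210 has the error.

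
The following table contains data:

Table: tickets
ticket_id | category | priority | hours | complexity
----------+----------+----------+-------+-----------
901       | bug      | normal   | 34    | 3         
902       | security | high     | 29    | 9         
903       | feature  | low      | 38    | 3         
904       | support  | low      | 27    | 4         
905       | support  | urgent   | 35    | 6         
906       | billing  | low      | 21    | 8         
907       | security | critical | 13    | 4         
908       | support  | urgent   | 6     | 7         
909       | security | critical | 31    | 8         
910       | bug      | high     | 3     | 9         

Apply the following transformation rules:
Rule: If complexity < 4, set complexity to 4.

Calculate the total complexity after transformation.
63

Step 1: 2 records have complexity < 4
Step 2: These records originally summed to 6
Step 3: After setting to minimum: 2 × 4 = 8
Step 4: Unaffected records sum: 55
Step 5: Final sum = 8 + 55 = 63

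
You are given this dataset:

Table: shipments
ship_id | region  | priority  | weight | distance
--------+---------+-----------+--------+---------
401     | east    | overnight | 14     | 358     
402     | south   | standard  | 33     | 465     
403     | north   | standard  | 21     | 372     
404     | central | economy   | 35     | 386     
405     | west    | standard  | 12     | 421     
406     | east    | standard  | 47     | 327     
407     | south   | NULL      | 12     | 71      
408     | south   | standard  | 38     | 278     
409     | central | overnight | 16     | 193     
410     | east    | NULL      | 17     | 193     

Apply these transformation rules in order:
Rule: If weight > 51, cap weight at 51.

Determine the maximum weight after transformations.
47

Step 1: Original maximum weight = 47
Step 2: Check cap of 51 against maximum
Step 3: No records exceed the cap (max 47 <= cap 51), so no capping applies
Step 4: Maximum after transformation = 47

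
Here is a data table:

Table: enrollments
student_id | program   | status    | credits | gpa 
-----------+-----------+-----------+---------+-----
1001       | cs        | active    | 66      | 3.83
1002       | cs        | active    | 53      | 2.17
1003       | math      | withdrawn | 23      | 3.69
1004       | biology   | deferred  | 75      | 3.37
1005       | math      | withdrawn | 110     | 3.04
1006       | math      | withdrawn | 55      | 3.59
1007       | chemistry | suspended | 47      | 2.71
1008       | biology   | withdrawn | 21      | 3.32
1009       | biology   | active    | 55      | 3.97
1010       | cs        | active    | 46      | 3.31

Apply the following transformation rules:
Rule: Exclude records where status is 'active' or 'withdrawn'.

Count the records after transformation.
2

Step 1: Count records to exclude
  - 4 (active) + 4 (withdrawn) = 8 records
Step 2: Total records: 10
Step 3: Remaining = 10 - 8 = 2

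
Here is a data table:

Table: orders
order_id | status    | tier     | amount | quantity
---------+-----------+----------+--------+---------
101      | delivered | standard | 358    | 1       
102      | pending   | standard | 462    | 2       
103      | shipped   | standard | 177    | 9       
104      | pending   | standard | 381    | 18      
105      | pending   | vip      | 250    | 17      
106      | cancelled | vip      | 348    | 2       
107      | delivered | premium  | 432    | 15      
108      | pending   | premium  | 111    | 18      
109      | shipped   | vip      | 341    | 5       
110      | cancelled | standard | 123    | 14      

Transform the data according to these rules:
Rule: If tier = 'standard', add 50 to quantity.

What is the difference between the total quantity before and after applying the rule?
250

Step 1: Original sum of quantity = 101
Step 2: 5 records have tier = 'standard'
Step 3: Each affected record changes by 50
Step 4: Total change = 5 × 50 = 250
Step 5: New sum = 101 + 250 = 351
Step 6: Difference = |351 - 101| = 250
        (Sum increased by 250)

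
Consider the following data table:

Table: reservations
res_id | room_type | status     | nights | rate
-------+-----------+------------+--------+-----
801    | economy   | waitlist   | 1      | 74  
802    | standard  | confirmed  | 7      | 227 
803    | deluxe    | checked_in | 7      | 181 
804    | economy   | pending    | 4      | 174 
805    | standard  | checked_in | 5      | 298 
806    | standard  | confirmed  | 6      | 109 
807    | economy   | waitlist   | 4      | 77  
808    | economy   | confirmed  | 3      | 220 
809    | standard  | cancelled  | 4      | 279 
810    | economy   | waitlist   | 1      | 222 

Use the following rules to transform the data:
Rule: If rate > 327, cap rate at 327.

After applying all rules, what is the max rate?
298

Step 1: Original maximum rate = 298
Step 2: Check cap of 327 against maximum
Step 3: No records exceed the cap (max 298 <= cap 327), so no capping applies
Step 4: Maximum after transformation = 298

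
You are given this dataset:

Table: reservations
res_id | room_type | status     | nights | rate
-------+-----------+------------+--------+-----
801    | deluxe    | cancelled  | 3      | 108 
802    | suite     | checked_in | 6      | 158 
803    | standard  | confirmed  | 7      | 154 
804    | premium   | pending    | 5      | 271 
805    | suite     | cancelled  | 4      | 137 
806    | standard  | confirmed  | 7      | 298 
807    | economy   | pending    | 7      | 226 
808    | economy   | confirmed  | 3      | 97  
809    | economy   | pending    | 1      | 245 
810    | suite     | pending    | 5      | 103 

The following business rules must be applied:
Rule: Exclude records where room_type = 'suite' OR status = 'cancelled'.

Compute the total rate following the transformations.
1291

Step 1: Find records where room_type = 'suite' OR status = 'cancelled'
Step 2: 4 records match, summing to 506
Step 3: Original sum: 1797
Step 4: Remaining sum = 1797 - 506 = 1291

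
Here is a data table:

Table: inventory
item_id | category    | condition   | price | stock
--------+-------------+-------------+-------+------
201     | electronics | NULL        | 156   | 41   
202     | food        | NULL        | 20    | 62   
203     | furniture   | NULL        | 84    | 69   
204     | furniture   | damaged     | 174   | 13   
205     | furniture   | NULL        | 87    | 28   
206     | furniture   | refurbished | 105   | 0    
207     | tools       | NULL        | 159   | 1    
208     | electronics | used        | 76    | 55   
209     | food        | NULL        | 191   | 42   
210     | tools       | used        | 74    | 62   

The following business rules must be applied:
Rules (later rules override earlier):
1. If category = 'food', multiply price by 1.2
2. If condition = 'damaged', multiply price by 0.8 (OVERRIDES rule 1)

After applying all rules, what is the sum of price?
1133.4

Step 1: Rule 2 takes priority for records with condition = 'damaged'
  - 1 records: 174 × 0.8 = 139.2
Step 2: Rule 1 applies to remaining records with category = 'food'
  - 2 records: 211 × 1.2 = 253.2
Step 3: Other records unchanged: 741
Step 4: Final sum = 139.2 + 253.2 + 741 = 1133.4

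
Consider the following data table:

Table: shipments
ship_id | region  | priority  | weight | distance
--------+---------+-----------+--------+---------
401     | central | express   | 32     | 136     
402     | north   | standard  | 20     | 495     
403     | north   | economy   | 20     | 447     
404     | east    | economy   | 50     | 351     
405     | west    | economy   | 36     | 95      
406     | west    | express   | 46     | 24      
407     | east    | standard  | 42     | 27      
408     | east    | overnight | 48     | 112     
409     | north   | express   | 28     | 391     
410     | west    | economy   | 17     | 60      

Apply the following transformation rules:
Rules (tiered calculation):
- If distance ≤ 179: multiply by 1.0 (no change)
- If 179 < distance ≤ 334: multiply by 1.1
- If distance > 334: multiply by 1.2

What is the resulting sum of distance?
2474.8

Step 1: Tier 1 (distance ≤ 179): 6 records, sum = 454 × 1.0 = 454.0
Step 2: Tier 2 (179 < distance ≤ 334): 0 records, sum = 0 × 1.1 = 0.0
Step 3: Tier 3 (distance > 334): 4 records, sum = 1684 × 1.2 = 2020.8
Step 4: Final sum = 454.0 + 0.0 + 2020.8 = 2474.8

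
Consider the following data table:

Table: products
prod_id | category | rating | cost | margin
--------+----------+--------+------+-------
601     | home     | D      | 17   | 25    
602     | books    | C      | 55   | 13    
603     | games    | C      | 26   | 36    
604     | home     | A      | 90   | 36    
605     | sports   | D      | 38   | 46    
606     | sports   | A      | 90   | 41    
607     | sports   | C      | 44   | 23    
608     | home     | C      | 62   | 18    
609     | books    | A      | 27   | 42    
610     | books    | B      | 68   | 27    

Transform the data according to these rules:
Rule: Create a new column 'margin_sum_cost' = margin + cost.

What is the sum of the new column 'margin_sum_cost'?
824

Step 1: For each record, compute margin + cost
Example calculations:
  25 + 17 = 42
  13 + 55 = 68
  36 + 26 = 62
  ...
Step 2: Sum all derived values
Step 3: Total = 824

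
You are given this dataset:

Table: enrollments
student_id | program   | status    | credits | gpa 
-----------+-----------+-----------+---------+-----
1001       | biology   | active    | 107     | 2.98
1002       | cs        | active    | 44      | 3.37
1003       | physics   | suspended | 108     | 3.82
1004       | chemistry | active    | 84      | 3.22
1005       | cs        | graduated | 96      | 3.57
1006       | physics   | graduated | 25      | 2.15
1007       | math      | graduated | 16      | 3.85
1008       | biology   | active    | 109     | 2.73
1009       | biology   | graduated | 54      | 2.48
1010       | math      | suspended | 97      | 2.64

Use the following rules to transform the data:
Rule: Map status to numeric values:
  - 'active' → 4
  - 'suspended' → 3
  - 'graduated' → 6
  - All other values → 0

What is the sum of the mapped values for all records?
46

Step 1: Apply mapping to each record
Step 2: Count by status:
  'active': 4 records × 4 = 16
  'suspended': 2 records × 3 = 6
  'graduated': 4 records × 6 = 24
Step 3: Sum all mapped values = 46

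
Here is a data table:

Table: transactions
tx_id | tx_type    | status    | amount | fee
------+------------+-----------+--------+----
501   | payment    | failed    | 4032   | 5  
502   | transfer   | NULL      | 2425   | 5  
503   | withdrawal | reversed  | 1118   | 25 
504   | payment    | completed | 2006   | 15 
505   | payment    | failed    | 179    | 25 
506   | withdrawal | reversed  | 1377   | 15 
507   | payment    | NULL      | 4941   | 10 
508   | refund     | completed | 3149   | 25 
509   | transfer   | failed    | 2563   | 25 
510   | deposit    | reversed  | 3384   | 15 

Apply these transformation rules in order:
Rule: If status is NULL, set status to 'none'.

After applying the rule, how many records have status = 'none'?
2

Step 1: Count records where status IS NULL
Step 2: Found 2 records with NULL status
Step 3: These records will have status set to 'none'
Step 4: Records already having status = 'none': 0
Step 5: Answer: 2 + 0 = 2 records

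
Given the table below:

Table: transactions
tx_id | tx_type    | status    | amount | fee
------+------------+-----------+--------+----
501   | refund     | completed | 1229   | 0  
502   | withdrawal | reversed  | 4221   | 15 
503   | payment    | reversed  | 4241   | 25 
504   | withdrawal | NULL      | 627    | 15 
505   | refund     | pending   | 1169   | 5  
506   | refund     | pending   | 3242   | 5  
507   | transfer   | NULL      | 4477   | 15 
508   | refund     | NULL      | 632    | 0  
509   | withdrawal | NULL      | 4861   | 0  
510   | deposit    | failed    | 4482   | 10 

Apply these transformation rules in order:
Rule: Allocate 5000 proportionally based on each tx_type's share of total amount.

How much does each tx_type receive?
deposit: 767.97, payment: 726.67, refund: 1074.67, transfer: 767.11, withdrawal: 1663.58

Step 1: Calculate total amount = 29181
Step 2: Calculate each tx_type's proportion:
  deposit: 4482/29181 = 15.36% → 767.97
  payment: 4241/29181 = 14.53% → 726.67
  refund: 6272/29181 = 21.49% → 1074.67
  transfer: 4477/29181 = 15.34% → 767.11
  withdrawal: 9709/29181 = 33.27% → 1663.58
Step 3: Verify: sum of allocations ≈ 5000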